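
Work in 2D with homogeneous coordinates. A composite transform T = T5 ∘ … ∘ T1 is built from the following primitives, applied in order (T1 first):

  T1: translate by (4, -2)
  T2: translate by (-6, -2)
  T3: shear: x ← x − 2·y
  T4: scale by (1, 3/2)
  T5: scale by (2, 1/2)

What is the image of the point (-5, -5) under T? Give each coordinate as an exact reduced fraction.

T1 translate by (4, -2): (-5, -5) → (-1, -7)
T2 translate by (-6, -2): (-1, -7) → (-7, -9)
T3 shear: x ← x − 2·y: (-7, -9) → (11, -9)
T4 scale by (1, 3/2): (11, -9) → (11, -27/2)
T5 scale by (2, 1/2): (11, -27/2) → (22, -27/4)

T(p) = (22, -27/4)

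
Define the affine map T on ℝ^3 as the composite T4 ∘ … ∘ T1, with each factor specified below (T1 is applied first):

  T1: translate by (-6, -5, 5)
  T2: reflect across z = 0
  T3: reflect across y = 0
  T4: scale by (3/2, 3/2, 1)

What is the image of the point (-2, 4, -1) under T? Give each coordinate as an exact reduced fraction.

T1 translate by (-6, -5, 5): (-2, 4, -1) → (-8, -1, 4)
T2 reflect across z = 0: (-8, -1, 4) → (-8, -1, -4)
T3 reflect across y = 0: (-8, -1, -4) → (-8, 1, -4)
T4 scale by (3/2, 3/2, 1): (-8, 1, -4) → (-12, 3/2, -4)

T(p) = (-12, 3/2, -4)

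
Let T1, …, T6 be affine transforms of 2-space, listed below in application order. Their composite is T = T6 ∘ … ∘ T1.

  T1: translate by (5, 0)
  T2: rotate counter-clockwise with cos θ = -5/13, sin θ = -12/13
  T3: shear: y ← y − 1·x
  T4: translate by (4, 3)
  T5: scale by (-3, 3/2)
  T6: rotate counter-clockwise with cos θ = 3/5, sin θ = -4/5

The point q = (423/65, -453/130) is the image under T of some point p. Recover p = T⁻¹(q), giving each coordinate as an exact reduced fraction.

T1 = [1 0 5; 0 1 0; 0 0 1]
T2·T1 = [-5/13 12/13 -25/13; -12/13 -5/13 -60/13; 0 0 1]
T3·…·T1 = [-5/13 12/13 -25/13; -7/13 -17/13 -35/13; 0 0 1]
T4·…·T1 = [-5/13 12/13 27/13; -7/13 -17/13 4/13; 0 0 1]
T5·…·T1 = [15/13 -36/13 -81/13; -21/26 -51/26 6/13; 0 0 1]
T6·…·T1 = [3/65 -42/13 -219/65; -183/130 27/26 342/65; 0 0 1]
det M = -9/2; M⁻¹ = [-3/13 -28/39 3; -61/195 -2/195 -1; 0 0 1]
M⁻¹ · (423/65, -453/130)ᵀ = (4, -3)ᵀ

p = (4, -3)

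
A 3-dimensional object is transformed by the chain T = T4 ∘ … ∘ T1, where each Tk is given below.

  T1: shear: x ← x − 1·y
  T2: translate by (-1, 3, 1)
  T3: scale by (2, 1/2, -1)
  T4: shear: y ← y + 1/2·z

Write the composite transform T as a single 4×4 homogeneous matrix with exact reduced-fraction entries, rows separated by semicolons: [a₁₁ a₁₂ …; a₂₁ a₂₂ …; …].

T = [2 -2 0 -2; 0 1/2 -1/2 1; 0 0 -1 -1; 0 0 0 1]

T1 = [1 -1 0 0; 0 1 0 0; 0 0 1 0; 0 0 0 1]
T2·T1 = [1 -1 0 -1; 0 1 0 3; 0 0 1 1; 0 0 0 1]
T3·…·T1 = [2 -2 0 -2; 0 1/2 0 3/2; 0 0 -1 -1; 0 0 0 1]
T4·…·T1 = [2 -2 0 -2; 0 1/2 -1/2 1; 0 0 -1 -1; 0 0 0 1]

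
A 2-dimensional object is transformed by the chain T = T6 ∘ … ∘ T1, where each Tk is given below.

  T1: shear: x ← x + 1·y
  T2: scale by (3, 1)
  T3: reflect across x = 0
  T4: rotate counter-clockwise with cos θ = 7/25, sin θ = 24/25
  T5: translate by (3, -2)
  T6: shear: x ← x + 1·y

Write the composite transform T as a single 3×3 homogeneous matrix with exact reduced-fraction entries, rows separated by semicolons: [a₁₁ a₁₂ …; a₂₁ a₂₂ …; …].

T1 = [1 1 0; 0 1 0; 0 0 1]
T2·T1 = [3 3 0; 0 1 0; 0 0 1]
T3·…·T1 = [-3 -3 0; 0 1 0; 0 0 1]
T4·…·T1 = [-21/25 -9/5 0; -72/25 -13/5 0; 0 0 1]
T5·…·T1 = [-21/25 -9/5 3; -72/25 -13/5 -2; 0 0 1]
T6·…·T1 = [-93/25 -22/5 1; -72/25 -13/5 -2; 0 0 1]

T = [-93/25 -22/5 1; -72/25 -13/5 -2; 0 0 1]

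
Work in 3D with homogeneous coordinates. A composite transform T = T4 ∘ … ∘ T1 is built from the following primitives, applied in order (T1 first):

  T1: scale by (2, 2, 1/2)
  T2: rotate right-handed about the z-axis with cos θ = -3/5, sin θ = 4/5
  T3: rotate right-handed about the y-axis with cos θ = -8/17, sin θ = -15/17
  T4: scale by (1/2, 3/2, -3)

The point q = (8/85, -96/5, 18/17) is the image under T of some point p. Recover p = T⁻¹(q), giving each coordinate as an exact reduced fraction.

T1 = [2 0 0 0; 0 2 0 0; 0 0 1/2 0; 0 0 0 1]
T2·T1 = [-6/5 -8/5 0 0; 8/5 -6/5 0 0; 0 0 1/2 0; 0 0 0 1]
T3·…·T1 = [48/85 64/85 -15/34 0; 8/5 -6/5 0 0; -18/17 -24/17 -4/17 0; 0 0 0 1]
T4·…·T1 = [24/85 32/85 -15/68 0; 12/5 -9/5 0 0; 54/17 72/17 12/17 0; 0 0 0 1]
det M = -9/2; M⁻¹ = [24/85 4/15 3/34 0; 32/85 -1/5 2/17 0; -60/17 0 16/51 0; 0 0 0 1]
M⁻¹ · (8/85, -96/5, 18/17)ᵀ = (-5, 4, 0)ᵀ

p = (-5, 4, 0)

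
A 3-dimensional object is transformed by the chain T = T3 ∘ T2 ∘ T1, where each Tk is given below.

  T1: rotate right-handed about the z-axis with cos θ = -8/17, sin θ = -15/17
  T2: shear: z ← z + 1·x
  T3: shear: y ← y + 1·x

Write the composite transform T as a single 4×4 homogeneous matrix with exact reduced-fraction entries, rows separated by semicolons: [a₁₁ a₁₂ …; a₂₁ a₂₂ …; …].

T = [-8/17 15/17 0 0; -23/17 7/17 0 0; -8/17 15/17 1 0; 0 0 0 1]

T1 = [-8/17 15/17 0 0; -15/17 -8/17 0 0; 0 0 1 0; 0 0 0 1]
T2·T1 = [-8/17 15/17 0 0; -15/17 -8/17 0 0; -8/17 15/17 1 0; 0 0 0 1]
T3·…·T1 = [-8/17 15/17 0 0; -23/17 7/17 0 0; -8/17 15/17 1 0; 0 0 0 1]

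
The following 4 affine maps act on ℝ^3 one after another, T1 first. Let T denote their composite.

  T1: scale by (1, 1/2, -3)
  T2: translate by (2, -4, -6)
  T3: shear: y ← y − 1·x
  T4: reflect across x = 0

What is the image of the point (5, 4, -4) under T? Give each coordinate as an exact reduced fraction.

T(p) = (-7, -9, 6)

T1 scale by (1, 1/2, -3): (5, 4, -4) → (5, 2, 12)
T2 translate by (2, -4, -6): (5, 2, 12) → (7, -2, 6)
T3 shear: y ← y − 1·x: (7, -2, 6) → (7, -9, 6)
T4 reflect across x = 0: (7, -9, 6) → (-7, -9, 6)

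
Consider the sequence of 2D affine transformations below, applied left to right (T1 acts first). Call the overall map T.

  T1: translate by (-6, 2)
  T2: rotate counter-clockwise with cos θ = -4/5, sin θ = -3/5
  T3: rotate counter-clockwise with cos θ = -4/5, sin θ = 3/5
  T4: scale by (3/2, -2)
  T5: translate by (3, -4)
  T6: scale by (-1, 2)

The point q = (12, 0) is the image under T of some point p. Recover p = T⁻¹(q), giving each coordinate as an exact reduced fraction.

T1 = [1 0 -6; 0 1 2; 0 0 1]
T2·T1 = [-4/5 3/5 6; -3/5 -4/5 2; 0 0 1]
T3·…·T1 = [1 0 -6; 0 1 2; 0 0 1]
T4·…·T1 = [3/2 0 -9; 0 -2 -4; 0 0 1]
T5·…·T1 = [3/2 0 -6; 0 -2 -8; 0 0 1]
T6·…·T1 = [-3/2 0 6; 0 -4 -16; 0 0 1]
det M = 6; M⁻¹ = [-2/3 0 4; 0 -1/4 -4; 0 0 1]
M⁻¹ · (12, 0)ᵀ = (-4, -4)ᵀ

p = (-4, -4)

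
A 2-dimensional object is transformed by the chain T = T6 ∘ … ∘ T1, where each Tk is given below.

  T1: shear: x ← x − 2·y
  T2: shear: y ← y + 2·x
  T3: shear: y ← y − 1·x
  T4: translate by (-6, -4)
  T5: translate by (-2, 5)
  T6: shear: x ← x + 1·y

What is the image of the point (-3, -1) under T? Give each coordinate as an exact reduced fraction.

T1 shear: x ← x − 2·y: (-3, -1) → (-1, -1)
T2 shear: y ← y + 2·x: (-1, -1) → (-1, -3)
T3 shear: y ← y − 1·x: (-1, -3) → (-1, -2)
T4 translate by (-6, -4): (-1, -2) → (-7, -6)
T5 translate by (-2, 5): (-7, -6) → (-9, -1)
T6 shear: x ← x + 1·y: (-9, -1) → (-10, -1)

T(p) = (-10, -1)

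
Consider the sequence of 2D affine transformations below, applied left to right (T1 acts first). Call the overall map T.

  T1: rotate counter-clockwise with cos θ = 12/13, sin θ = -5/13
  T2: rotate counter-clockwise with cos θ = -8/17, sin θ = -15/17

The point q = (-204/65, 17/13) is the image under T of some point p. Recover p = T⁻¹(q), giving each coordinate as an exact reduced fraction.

T1 = [12/13 5/13 0; -5/13 12/13 0; 0 0 1]
T2·T1 = [-171/221 140/221 0; -140/221 -171/221 0; 0 0 1]
det M = 1; M⁻¹ = [-171/221 -140/221 0; 140/221 -171/221 0; 0 0 1]
M⁻¹ · (-204/65, 17/13)ᵀ = (8/5, -3)ᵀ

p = (8/5, -3)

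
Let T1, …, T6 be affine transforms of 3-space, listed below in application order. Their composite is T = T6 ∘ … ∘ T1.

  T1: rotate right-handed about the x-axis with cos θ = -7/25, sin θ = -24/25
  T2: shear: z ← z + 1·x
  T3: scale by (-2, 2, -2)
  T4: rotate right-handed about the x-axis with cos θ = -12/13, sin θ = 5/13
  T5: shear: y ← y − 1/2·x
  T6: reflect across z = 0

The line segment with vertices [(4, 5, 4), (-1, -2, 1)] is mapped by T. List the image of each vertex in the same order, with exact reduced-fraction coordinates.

T1 rotate right-handed about the x-axis with cos θ = -7/25, sin θ = -24/25: (4, 5, 4) → (4, 61/25, -148/25); (-1, -2, 1) → (-1, 38/25, 41/25)
T2 shear: z ← z + 1·x: (4, 61/25, -148/25) → (4, 61/25, -48/25); (-1, 38/25, 41/25) → (-1, 38/25, 16/25)
T3 scale by (-2, 2, -2): (4, 61/25, -48/25) → (-8, 122/25, 96/25); (-1, 38/25, 16/25) → (2, 76/25, -32/25)
T4 rotate right-handed about the x-axis with cos θ = -12/13, sin θ = 5/13: (-8, 122/25, 96/25) → (-8, -1944/325, -542/325); (2, 76/25, -32/25) → (2, -752/325, 764/325)
T5 shear: y ← y − 1/2·x: (-8, -1944/325, -542/325) → (-8, -644/325, -542/325); (2, -752/325, 764/325) → (2, -1077/325, 764/325)
T6 reflect across z = 0: (-8, -644/325, -542/325) → (-8, -644/325, 542/325); (2, -1077/325, 764/325) → (2, -1077/325, -764/325)

image vertices: (-8, -644/325, 542/325), (2, -1077/325, -764/325)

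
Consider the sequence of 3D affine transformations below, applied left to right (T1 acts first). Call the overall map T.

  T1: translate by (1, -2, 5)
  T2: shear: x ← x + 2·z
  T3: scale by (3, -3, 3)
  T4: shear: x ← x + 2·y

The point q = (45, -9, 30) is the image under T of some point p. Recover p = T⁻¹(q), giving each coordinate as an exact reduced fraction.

T1 = [1 0 0 1; 0 1 0 -2; 0 0 1 5; 0 0 0 1]
T2·T1 = [1 0 2 11; 0 1 0 -2; 0 0 1 5; 0 0 0 1]
T3·…·T1 = [3 0 6 33; 0 -3 0 6; 0 0 3 15; 0 0 0 1]
T4·…·T1 = [3 -6 6 45; 0 -3 0 6; 0 0 3 15; 0 0 0 1]
det M = -27; M⁻¹ = [1/3 -2/3 -2/3 -1; 0 -1/3 0 2; 0 0 1/3 -5; 0 0 0 1]
M⁻¹ · (45, -9, 30)ᵀ = (0, 5, 5)ᵀ

p = (0, 5, 5)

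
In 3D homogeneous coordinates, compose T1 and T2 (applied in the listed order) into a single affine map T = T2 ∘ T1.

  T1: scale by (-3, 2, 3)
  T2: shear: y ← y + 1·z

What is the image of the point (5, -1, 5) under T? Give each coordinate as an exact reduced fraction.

T1 scale by (-3, 2, 3): (5, -1, 5) → (-15, -2, 15)
T2 shear: y ← y + 1·z: (-15, -2, 15) → (-15, 13, 15)

T(p) = (-15, 13, 15)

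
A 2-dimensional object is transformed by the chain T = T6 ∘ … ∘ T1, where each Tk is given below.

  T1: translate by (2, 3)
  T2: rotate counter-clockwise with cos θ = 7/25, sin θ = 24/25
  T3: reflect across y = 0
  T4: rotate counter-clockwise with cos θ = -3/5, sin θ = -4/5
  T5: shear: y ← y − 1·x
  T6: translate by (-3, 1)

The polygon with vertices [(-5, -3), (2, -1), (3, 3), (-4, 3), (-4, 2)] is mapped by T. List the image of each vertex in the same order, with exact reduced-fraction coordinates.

T1 translate by (2, 3): (-5, -3) → (-3, 0); (2, -1) → (4, 2); (3, 3) → (5, 6); (-4, 3) → (-2, 6); (-4, 2) → (-2, 5)
T2 rotate counter-clockwise with cos θ = 7/25, sin θ = 24/25: (-3, 0) → (-21/25, -72/25); (4, 2) → (-4/5, 22/5); (5, 6) → (-109/25, 162/25); (-2, 6) → (-158/25, -6/25); (-2, 5) → (-134/25, -13/25)
T3 reflect across y = 0: (-21/25, -72/25) → (-21/25, 72/25); (-4/5, 22/5) → (-4/5, -22/5); (-109/25, 162/25) → (-109/25, -162/25); (-158/25, -6/25) → (-158/25, 6/25); (-134/25, -13/25) → (-134/25, 13/25)
T4 rotate counter-clockwise with cos θ = -3/5, sin θ = -4/5: (-21/25, 72/25) → (351/125, -132/125); (-4/5, -22/5) → (-76/25, 82/25); (-109/25, -162/25) → (-321/125, 922/125); (-158/25, 6/25) → (498/125, 614/125); (-134/25, 13/25) → (454/125, 497/125)
T5 shear: y ← y − 1·x: (351/125, -132/125) → (351/125, -483/125); (-76/25, 82/25) → (-76/25, 158/25); (-321/125, 922/125) → (-321/125, 1243/125); (498/125, 614/125) → (498/125, 116/125); (454/125, 497/125) → (454/125, 43/125)
T6 translate by (-3, 1): (351/125, -483/125) → (-24/125, -358/125); (-76/25, 158/25) → (-151/25, 183/25); (-321/125, 1243/125) → (-696/125, 1368/125); (498/125, 116/125) → (123/125, 241/125); (454/125, 43/125) → (79/125, 168/125)

image vertices: (-24/125, -358/125), (-151/25, 183/25), (-696/125, 1368/125), (123/125, 241/125), (79/125, 168/125)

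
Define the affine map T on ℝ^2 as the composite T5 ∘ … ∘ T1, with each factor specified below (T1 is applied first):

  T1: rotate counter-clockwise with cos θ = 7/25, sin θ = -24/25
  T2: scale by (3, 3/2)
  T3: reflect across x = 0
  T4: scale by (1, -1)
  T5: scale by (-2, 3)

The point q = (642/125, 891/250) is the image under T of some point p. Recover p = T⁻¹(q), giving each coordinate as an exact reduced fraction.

T1 = [7/25 24/25 0; -24/25 7/25 0; 0 0 1]
T2·T1 = [21/25 72/25 0; -36/25 21/50 0; 0 0 1]
T3·…·T1 = [-21/25 -72/25 0; -36/25 21/50 0; 0 0 1]
T4·…·T1 = [-21/25 -72/25 0; 36/25 -21/50 0; 0 0 1]
T5·…·T1 = [42/25 144/25 0; 108/25 -63/50 0; 0 0 1]
det M = -27; M⁻¹ = [7/150 16/75 0; 4/25 -14/225 0; 0 0 1]
M⁻¹ · (642/125, 891/250)ᵀ = (1, 3/5)ᵀ

p = (1, 3/5)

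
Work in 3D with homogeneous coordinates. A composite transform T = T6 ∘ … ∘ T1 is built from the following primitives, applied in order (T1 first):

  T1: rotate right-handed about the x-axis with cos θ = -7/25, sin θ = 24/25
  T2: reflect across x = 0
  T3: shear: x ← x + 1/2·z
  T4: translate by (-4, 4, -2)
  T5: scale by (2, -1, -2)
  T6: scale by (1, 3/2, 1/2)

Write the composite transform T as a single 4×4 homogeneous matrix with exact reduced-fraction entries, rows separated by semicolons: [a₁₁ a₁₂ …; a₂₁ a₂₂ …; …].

T1 = [1 0 0 0; 0 -7/25 -24/25 0; 0 24/25 -7/25 0; 0 0 0 1]
T2·T1 = [-1 0 0 0; 0 -7/25 -24/25 0; 0 24/25 -7/25 0; 0 0 0 1]
T3·…·T1 = [-1 12/25 -7/50 0; 0 -7/25 -24/25 0; 0 24/25 -7/25 0; 0 0 0 1]
T4·…·T1 = [-1 12/25 -7/50 -4; 0 -7/25 -24/25 4; 0 24/25 -7/25 -2; 0 0 0 1]
T5·…·T1 = [-2 24/25 -7/25 -8; 0 7/25 24/25 -4; 0 -48/25 14/25 4; 0 0 0 1]
T6·…·T1 = [-2 24/25 -7/25 -8; 0 21/50 36/25 -6; 0 -24/25 7/25 2; 0 0 0 1]

T = [-2 24/25 -7/25 -8; 0 21/50 36/25 -6; 0 -24/25 7/25 2; 0 0 0 1]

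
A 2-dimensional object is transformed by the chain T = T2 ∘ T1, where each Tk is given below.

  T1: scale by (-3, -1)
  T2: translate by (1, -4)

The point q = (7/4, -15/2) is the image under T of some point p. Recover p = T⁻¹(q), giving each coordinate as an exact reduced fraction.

p = (-1/4, 7/2)

T1 = [-3 0 0; 0 -1 0; 0 0 1]
T2·T1 = [-3 0 1; 0 -1 -4; 0 0 1]
det M = 3; M⁻¹ = [-1/3 0 1/3; 0 -1 -4; 0 0 1]
M⁻¹ · (7/4, -15/2)ᵀ = (-1/4, 7/2)ᵀ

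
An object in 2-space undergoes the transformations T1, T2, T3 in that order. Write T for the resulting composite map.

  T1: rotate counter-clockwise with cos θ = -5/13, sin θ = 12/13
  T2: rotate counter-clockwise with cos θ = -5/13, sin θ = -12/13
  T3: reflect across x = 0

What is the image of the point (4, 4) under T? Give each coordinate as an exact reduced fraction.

T(p) = (-4, 4)

T1 rotate counter-clockwise with cos θ = -5/13, sin θ = 12/13: (4, 4) → (-68/13, 28/13)
T2 rotate counter-clockwise with cos θ = -5/13, sin θ = -12/13: (-68/13, 28/13) → (4, 4)
T3 reflect across x = 0: (4, 4) → (-4, 4)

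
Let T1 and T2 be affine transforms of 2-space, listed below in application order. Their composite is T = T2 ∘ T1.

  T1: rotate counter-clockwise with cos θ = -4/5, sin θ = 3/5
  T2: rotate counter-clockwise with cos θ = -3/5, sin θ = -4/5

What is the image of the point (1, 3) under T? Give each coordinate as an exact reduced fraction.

T(p) = (3/25, 79/25)

T1 rotate counter-clockwise with cos θ = -4/5, sin θ = 3/5: (1, 3) → (-13/5, -9/5)
T2 rotate counter-clockwise with cos θ = -3/5, sin θ = -4/5: (-13/5, -9/5) → (3/25, 79/25)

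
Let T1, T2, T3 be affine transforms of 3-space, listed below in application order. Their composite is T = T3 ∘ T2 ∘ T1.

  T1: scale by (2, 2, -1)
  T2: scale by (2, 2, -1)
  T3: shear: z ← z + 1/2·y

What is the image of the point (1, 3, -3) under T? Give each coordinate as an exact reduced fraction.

T1 scale by (2, 2, -1): (1, 3, -3) → (2, 6, 3)
T2 scale by (2, 2, -1): (2, 6, 3) → (4, 12, -3)
T3 shear: z ← z + 1/2·y: (4, 12, -3) → (4, 12, 3)

T(p) = (4, 12, 3)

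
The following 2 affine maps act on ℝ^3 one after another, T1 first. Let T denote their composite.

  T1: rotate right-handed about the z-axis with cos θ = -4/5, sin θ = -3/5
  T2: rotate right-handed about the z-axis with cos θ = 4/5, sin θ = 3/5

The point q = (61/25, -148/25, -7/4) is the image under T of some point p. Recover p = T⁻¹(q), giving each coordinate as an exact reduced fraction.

T1 = [-4/5 3/5 0 0; -3/5 -4/5 0 0; 0 0 1 0; 0 0 0 1]
T2·T1 = [-7/25 24/25 0 0; -24/25 -7/25 0 0; 0 0 1 0; 0 0 0 1]
det M = 1; M⁻¹ = [-7/25 -24/25 0 0; 24/25 -7/25 0 0; 0 0 1 0; 0 0 0 1]
M⁻¹ · (61/25, -148/25, -7/4)ᵀ = (5, 4, -7/4)ᵀ

p = (5, 4, -7/4)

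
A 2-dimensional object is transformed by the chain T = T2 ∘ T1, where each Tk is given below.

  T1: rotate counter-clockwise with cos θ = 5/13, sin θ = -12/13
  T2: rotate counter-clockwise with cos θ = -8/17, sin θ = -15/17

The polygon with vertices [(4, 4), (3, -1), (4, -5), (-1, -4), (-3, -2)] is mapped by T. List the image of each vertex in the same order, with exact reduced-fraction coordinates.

image vertices: (-964/221, -796/221), (-639/221, 283/221), (-775/221, 1184/221), (304/221, 859/221), (54/17, 29/17)

T1 rotate counter-clockwise with cos θ = 5/13, sin θ = -12/13: (4, 4) → (68/13, -28/13); (3, -1) → (3/13, -41/13); (4, -5) → (-40/13, -73/13); (-1, -4) → (-53/13, -8/13); (-3, -2) → (-3, 2)
T2 rotate counter-clockwise with cos θ = -8/17, sin θ = -15/17: (68/13, -28/13) → (-964/221, -796/221); (3/13, -41/13) → (-639/221, 283/221); (-40/13, -73/13) → (-775/221, 1184/221); (-53/13, -8/13) → (304/221, 859/221); (-3, 2) → (54/17, 29/17)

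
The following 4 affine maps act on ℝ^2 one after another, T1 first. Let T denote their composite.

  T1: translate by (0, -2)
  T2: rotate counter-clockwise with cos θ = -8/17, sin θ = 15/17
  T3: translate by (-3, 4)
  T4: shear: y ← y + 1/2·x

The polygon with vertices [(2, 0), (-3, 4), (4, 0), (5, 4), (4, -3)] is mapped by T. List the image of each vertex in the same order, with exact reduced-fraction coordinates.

image vertices: (-37/17, 191/34), (-57/17, -43/34), (-53/17, 235/34), (-121/17, 133/34), (-8/17, 164/17)

T1 translate by (0, -2): (2, 0) → (2, -2); (-3, 4) → (-3, 2); (4, 0) → (4, -2); (5, 4) → (5, 2); (4, -3) → (4, -5)
T2 rotate counter-clockwise with cos θ = -8/17, sin θ = 15/17: (2, -2) → (14/17, 46/17); (-3, 2) → (-6/17, -61/17); (4, -2) → (-2/17, 76/17); (5, 2) → (-70/17, 59/17); (4, -5) → (43/17, 100/17)
T3 translate by (-3, 4): (14/17, 46/17) → (-37/17, 114/17); (-6/17, -61/17) → (-57/17, 7/17); (-2/17, 76/17) → (-53/17, 144/17); (-70/17, 59/17) → (-121/17, 127/17); (43/17, 100/17) → (-8/17, 168/17)
T4 shear: y ← y + 1/2·x: (-37/17, 114/17) → (-37/17, 191/34); (-57/17, 7/17) → (-57/17, -43/34); (-53/17, 144/17) → (-53/17, 235/34); (-121/17, 127/17) → (-121/17, 133/34); (-8/17, 168/17) → (-8/17, 164/17)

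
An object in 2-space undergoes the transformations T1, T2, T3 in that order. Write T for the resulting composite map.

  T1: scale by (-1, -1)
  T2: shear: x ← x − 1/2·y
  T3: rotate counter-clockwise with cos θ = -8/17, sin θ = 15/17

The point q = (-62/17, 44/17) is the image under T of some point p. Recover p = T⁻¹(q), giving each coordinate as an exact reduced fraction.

p = (-5, -2)

T1 = [-1 0 0; 0 -1 0; 0 0 1]
T2·T1 = [-1 1/2 0; 0 -1 0; 0 0 1]
T3·…·T1 = [8/17 11/17 0; -15/17 31/34 0; 0 0 1]
det M = 1; M⁻¹ = [31/34 -11/17 0; 15/17 8/17 0; 0 0 1]
M⁻¹ · (-62/17, 44/17)ᵀ = (-5, -2)ᵀ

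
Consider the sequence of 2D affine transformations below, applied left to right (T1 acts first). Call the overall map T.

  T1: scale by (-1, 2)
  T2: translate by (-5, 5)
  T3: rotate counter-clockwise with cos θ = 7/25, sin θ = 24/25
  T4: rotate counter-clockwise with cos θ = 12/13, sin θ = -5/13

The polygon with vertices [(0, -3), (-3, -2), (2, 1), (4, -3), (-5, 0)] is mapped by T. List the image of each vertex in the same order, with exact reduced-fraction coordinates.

image vertices: (-59/25, -113/25), (-661/325, -302/325), (-3199/325, -343/325), (-1583/325, -2481/325), (-253/65, 204/65)

T1 scale by (-1, 2): (0, -3) → (0, -6); (-3, -2) → (3, -4); (2, 1) → (-2, 2); (4, -3) → (-4, -6); (-5, 0) → (5, 0)
T2 translate by (-5, 5): (0, -6) → (-5, -1); (3, -4) → (-2, 1); (-2, 2) → (-7, 7); (-4, -6) → (-9, -1); (5, 0) → (0, 5)
T3 rotate counter-clockwise with cos θ = 7/25, sin θ = 24/25: (-5, -1) → (-11/25, -127/25); (-2, 1) → (-38/25, -41/25); (-7, 7) → (-217/25, -119/25); (-9, -1) → (-39/25, -223/25); (0, 5) → (-24/5, 7/5)
T4 rotate counter-clockwise with cos θ = 12/13, sin θ = -5/13: (-11/25, -127/25) → (-59/25, -113/25); (-38/25, -41/25) → (-661/325, -302/325); (-217/25, -119/25) → (-3199/325, -343/325); (-39/25, -223/25) → (-1583/325, -2481/325); (-24/5, 7/5) → (-253/65, 204/65)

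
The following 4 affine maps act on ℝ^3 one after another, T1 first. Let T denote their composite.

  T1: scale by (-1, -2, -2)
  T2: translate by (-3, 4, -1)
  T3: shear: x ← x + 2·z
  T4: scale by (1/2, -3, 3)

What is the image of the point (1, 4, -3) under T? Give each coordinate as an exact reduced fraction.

T1 scale by (-1, -2, -2): (1, 4, -3) → (-1, -8, 6)
T2 translate by (-3, 4, -1): (-1, -8, 6) → (-4, -4, 5)
T3 shear: x ← x + 2·z: (-4, -4, 5) → (6, -4, 5)
T4 scale by (1/2, -3, 3): (6, -4, 5) → (3, 12, 15)

T(p) = (3, 12, 15)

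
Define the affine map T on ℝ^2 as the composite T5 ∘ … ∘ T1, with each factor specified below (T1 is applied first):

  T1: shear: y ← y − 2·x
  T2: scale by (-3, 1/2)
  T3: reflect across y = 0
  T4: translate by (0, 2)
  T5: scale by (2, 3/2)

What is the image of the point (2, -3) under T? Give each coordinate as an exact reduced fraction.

T(p) = (-12, 33/4)

T1 shear: y ← y − 2·x: (2, -3) → (2, -7)
T2 scale by (-3, 1/2): (2, -7) → (-6, -7/2)
T3 reflect across y = 0: (-6, -7/2) → (-6, 7/2)
T4 translate by (0, 2): (-6, 7/2) → (-6, 11/2)
T5 scale by (2, 3/2): (-6, 11/2) → (-12, 33/4)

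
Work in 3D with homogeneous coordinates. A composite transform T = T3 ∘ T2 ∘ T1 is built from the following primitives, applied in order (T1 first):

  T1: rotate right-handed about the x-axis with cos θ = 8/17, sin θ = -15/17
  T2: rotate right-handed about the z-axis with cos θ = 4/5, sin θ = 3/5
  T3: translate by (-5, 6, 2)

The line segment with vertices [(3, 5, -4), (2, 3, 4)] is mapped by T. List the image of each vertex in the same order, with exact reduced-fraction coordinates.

image vertices: (-161/85, 583/85, -73/17), (-541/85, 948/85, 21/17)

T1 rotate right-handed about the x-axis with cos θ = 8/17, sin θ = -15/17: (3, 5, -4) → (3, -20/17, -107/17); (2, 3, 4) → (2, 84/17, -13/17)
T2 rotate right-handed about the z-axis with cos θ = 4/5, sin θ = 3/5: (3, -20/17, -107/17) → (264/85, 73/85, -107/17); (2, 84/17, -13/17) → (-116/85, 438/85, -13/17)
T3 translate by (-5, 6, 2): (264/85, 73/85, -107/17) → (-161/85, 583/85, -73/17); (-116/85, 438/85, -13/17) → (-541/85, 948/85, 21/17)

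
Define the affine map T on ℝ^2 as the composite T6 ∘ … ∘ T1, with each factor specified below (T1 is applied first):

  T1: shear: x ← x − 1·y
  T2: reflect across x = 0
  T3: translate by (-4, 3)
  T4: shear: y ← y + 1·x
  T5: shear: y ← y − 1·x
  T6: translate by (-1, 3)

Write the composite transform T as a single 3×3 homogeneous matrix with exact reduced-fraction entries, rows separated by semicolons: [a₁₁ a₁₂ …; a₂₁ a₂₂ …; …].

T1 = [1 -1 0; 0 1 0; 0 0 1]
T2·T1 = [-1 1 0; 0 1 0; 0 0 1]
T3·…·T1 = [-1 1 -4; 0 1 3; 0 0 1]
T4·…·T1 = [-1 1 -4; -1 2 -1; 0 0 1]
T5·…·T1 = [-1 1 -4; 0 1 3; 0 0 1]
T6·…·T1 = [-1 1 -5; 0 1 6; 0 0 1]

T = [-1 1 -5; 0 1 6; 0 0 1]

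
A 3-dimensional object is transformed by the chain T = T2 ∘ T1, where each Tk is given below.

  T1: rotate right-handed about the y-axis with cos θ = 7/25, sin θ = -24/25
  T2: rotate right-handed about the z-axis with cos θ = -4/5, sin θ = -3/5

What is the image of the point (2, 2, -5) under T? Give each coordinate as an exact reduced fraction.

T(p) = (-386/125, -602/125, 13/25)

T1 rotate right-handed about the y-axis with cos θ = 7/25, sin θ = -24/25: (2, 2, -5) → (134/25, 2, 13/25)
T2 rotate right-handed about the z-axis with cos θ = -4/5, sin θ = -3/5: (134/25, 2, 13/25) → (-386/125, -602/125, 13/25)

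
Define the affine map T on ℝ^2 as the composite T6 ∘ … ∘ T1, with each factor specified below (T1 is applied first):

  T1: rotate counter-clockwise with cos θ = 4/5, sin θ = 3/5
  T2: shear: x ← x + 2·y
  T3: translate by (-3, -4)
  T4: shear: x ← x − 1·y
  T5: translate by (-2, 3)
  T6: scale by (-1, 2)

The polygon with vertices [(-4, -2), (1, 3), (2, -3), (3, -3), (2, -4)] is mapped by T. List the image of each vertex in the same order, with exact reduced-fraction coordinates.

image vertices: (7, -10), (-1, 4), (-6/5, -22/5), (-13/5, -16/5), (-1, -6)

T1 rotate counter-clockwise with cos θ = 4/5, sin θ = 3/5: (-4, -2) → (-2, -4); (1, 3) → (-1, 3); (2, -3) → (17/5, -6/5); (3, -3) → (21/5, -3/5); (2, -4) → (4, -2)
T2 shear: x ← x + 2·y: (-2, -4) → (-10, -4); (-1, 3) → (5, 3); (17/5, -6/5) → (1, -6/5); (21/5, -3/5) → (3, -3/5); (4, -2) → (0, -2)
T3 translate by (-3, -4): (-10, -4) → (-13, -8); (5, 3) → (2, -1); (1, -6/5) → (-2, -26/5); (3, -3/5) → (0, -23/5); (0, -2) → (-3, -6)
T4 shear: x ← x − 1·y: (-13, -8) → (-5, -8); (2, -1) → (3, -1); (-2, -26/5) → (16/5, -26/5); (0, -23/5) → (23/5, -23/5); (-3, -6) → (3, -6)
T5 translate by (-2, 3): (-5, -8) → (-7, -5); (3, -1) → (1, 2); (16/5, -26/5) → (6/5, -11/5); (23/5, -23/5) → (13/5, -8/5); (3, -6) → (1, -3)
T6 scale by (-1, 2): (-7, -5) → (7, -10); (1, 2) → (-1, 4); (6/5, -11/5) → (-6/5, -22/5); (13/5, -8/5) → (-13/5, -16/5); (1, -3) → (-1, -6)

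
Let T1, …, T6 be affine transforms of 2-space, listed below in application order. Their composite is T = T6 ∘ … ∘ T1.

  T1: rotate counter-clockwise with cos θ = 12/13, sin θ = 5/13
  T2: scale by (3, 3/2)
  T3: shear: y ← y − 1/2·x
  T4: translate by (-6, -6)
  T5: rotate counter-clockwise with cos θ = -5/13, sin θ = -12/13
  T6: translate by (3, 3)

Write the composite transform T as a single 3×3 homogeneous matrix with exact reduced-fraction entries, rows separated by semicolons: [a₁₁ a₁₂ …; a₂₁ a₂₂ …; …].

T1 = [12/13 -5/13 0; 5/13 12/13 0; 0 0 1]
T2·T1 = [36/13 -15/13 0; 15/26 18/13 0; 0 0 1]
T3·…·T1 = [36/13 -15/13 0; -21/26 51/26 0; 0 0 1]
T4·…·T1 = [36/13 -15/13 -6; -21/26 51/26 -6; 0 0 1]
T5·…·T1 = [-306/169 381/169 -42/13; -759/338 105/338 102/13; 0 0 1]
T6·…·T1 = [-306/169 381/169 -3/13; -759/338 105/338 141/13; 0 0 1]

T = [-306/169 381/169 -3/13; -759/338 105/338 141/13; 0 0 1]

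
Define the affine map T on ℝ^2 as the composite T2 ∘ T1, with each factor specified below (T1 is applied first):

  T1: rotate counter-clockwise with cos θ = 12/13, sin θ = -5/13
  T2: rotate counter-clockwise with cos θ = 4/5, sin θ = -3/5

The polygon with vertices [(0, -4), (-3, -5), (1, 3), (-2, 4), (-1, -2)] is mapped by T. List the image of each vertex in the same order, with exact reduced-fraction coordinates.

T1 rotate counter-clockwise with cos θ = 12/13, sin θ = -5/13: (0, -4) → (-20/13, -48/13); (-3, -5) → (-61/13, -45/13); (1, 3) → (27/13, 31/13); (-2, 4) → (-4/13, 58/13); (-1, -2) → (-22/13, -19/13)
T2 rotate counter-clockwise with cos θ = 4/5, sin θ = -3/5: (-20/13, -48/13) → (-224/65, -132/65); (-61/13, -45/13) → (-379/65, 3/65); (27/13, 31/13) → (201/65, 43/65); (-4/13, 58/13) → (158/65, 244/65); (-22/13, -19/13) → (-29/13, -2/13)

image vertices: (-224/65, -132/65), (-379/65, 3/65), (201/65, 43/65), (158/65, 244/65), (-29/13, -2/13)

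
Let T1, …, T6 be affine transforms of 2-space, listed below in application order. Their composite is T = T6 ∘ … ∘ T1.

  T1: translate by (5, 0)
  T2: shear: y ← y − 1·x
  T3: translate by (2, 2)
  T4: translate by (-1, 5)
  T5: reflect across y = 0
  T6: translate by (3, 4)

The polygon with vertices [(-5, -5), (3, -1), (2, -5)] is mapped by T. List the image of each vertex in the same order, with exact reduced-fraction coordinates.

T1 translate by (5, 0): (-5, -5) → (0, -5); (3, -1) → (8, -1); (2, -5) → (7, -5)
T2 shear: y ← y − 1·x: (0, -5) → (0, -5); (8, -1) → (8, -9); (7, -5) → (7, -12)
T3 translate by (2, 2): (0, -5) → (2, -3); (8, -9) → (10, -7); (7, -12) → (9, -10)
T4 translate by (-1, 5): (2, -3) → (1, 2); (10, -7) → (9, -2); (9, -10) → (8, -5)
T5 reflect across y = 0: (1, 2) → (1, -2); (9, -2) → (9, 2); (8, -5) → (8, 5)
T6 translate by (3, 4): (1, -2) → (4, 2); (9, 2) → (12, 6); (8, 5) → (11, 9)

image vertices: (4, 2), (12, 6), (11, 9)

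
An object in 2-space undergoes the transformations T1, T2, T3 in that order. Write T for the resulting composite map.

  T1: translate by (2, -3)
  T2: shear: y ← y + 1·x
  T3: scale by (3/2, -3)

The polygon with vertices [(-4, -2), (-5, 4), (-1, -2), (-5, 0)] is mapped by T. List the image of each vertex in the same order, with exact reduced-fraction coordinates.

image vertices: (-3, 21), (-9/2, 6), (3/2, 12), (-9/2, 18)

T1 translate by (2, -3): (-4, -2) → (-2, -5); (-5, 4) → (-3, 1); (-1, -2) → (1, -5); (-5, 0) → (-3, -3)
T2 shear: y ← y + 1·x: (-2, -5) → (-2, -7); (-3, 1) → (-3, -2); (1, -5) → (1, -4); (-3, -3) → (-3, -6)
T3 scale by (3/2, -3): (-2, -7) → (-3, 21); (-3, -2) → (-9/2, 6); (1, -4) → (3/2, 12); (-3, -6) → (-9/2, 18)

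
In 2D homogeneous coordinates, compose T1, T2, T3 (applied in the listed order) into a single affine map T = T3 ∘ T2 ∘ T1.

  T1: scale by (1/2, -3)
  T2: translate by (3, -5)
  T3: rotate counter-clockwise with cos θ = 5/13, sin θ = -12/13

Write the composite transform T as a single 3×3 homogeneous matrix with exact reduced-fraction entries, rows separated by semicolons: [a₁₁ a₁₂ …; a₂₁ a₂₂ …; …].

T1 = [1/2 0 0; 0 -3 0; 0 0 1]
T2·T1 = [1/2 0 3; 0 -3 -5; 0 0 1]
T3·…·T1 = [5/26 -36/13 -45/13; -6/13 -15/13 -61/13; 0 0 1]

T = [5/26 -36/13 -45/13; -6/13 -15/13 -61/13; 0 0 1]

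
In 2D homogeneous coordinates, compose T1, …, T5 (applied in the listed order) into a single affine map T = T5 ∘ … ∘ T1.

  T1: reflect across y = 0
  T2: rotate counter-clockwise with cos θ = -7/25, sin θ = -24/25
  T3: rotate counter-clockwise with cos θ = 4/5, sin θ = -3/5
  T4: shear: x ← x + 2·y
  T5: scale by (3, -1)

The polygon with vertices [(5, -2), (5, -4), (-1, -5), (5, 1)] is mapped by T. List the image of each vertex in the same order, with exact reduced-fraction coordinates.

image vertices: (-36, 23/5), (-42, 31/5), (-9, 17/5), (-27, 11/5)

T1 reflect across y = 0: (5, -2) → (5, 2); (5, -4) → (5, 4); (-1, -5) → (-1, 5); (5, 1) → (5, -1)
T2 rotate counter-clockwise with cos θ = -7/25, sin θ = -24/25: (5, 2) → (13/25, -134/25); (5, 4) → (61/25, -148/25); (-1, 5) → (127/25, -11/25); (5, -1) → (-59/25, -113/25)
T3 rotate counter-clockwise with cos θ = 4/5, sin θ = -3/5: (13/25, -134/25) → (-14/5, -23/5); (61/25, -148/25) → (-8/5, -31/5); (127/25, -11/25) → (19/5, -17/5); (-59/25, -113/25) → (-23/5, -11/5)
T4 shear: x ← x + 2·y: (-14/5, -23/5) → (-12, -23/5); (-8/5, -31/5) → (-14, -31/5); (19/5, -17/5) → (-3, -17/5); (-23/5, -11/5) → (-9, -11/5)
T5 scale by (3, -1): (-12, -23/5) → (-36, 23/5); (-14, -31/5) → (-42, 31/5); (-3, -17/5) → (-9, 17/5); (-9, -11/5) → (-27, 11/5)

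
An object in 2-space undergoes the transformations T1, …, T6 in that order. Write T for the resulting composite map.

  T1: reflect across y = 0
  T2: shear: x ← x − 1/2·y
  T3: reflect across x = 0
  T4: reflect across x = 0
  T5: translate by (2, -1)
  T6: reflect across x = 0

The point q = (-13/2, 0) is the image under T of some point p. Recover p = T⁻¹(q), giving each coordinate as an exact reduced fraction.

p = (5, -1)

T1 = [1 0 0; 0 -1 0; 0 0 1]
T2·T1 = [1 1/2 0; 0 -1 0; 0 0 1]
T3·…·T1 = [-1 -1/2 0; 0 -1 0; 0 0 1]
T4·…·T1 = [1 1/2 0; 0 -1 0; 0 0 1]
T5·…·T1 = [1 1/2 2; 0 -1 -1; 0 0 1]
T6·…·T1 = [-1 -1/2 -2; 0 -1 -1; 0 0 1]
det M = 1; M⁻¹ = [-1 1/2 -3/2; 0 -1 -1; 0 0 1]
M⁻¹ · (-13/2, 0)ᵀ = (5, -1)ᵀ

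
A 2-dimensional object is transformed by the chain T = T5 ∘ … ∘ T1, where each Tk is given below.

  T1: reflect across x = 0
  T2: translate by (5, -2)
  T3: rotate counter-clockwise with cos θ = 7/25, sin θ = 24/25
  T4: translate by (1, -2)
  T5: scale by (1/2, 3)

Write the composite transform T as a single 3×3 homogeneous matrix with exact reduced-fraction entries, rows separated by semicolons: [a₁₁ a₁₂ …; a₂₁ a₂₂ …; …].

T1 = [-1 0 0; 0 1 0; 0 0 1]
T2·T1 = [-1 0 5; 0 1 -2; 0 0 1]
T3·…·T1 = [-7/25 -24/25 83/25; -24/25 7/25 106/25; 0 0 1]
T4·…·T1 = [-7/25 -24/25 108/25; -24/25 7/25 56/25; 0 0 1]
T5·…·T1 = [-7/50 -12/25 54/25; -72/25 21/25 168/25; 0 0 1]

T = [-7/50 -12/25 54/25; -72/25 21/25 168/25; 0 0 1]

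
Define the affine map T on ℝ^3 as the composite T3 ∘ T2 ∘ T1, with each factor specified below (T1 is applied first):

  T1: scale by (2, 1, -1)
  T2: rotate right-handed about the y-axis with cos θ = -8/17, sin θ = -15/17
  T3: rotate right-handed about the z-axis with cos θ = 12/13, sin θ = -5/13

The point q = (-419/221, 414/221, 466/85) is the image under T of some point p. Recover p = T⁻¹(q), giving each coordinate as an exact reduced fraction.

T1 = [2 0 0 0; 0 1 0 0; 0 0 -1 0; 0 0 0 1]
T2·T1 = [-16/17 0 15/17 0; 0 1 0 0; 30/17 0 8/17 0; 0 0 0 1]
T3·…·T1 = [-192/221 5/13 180/221 0; 80/221 12/13 -75/221 0; 30/17 0 8/17 0; 0 0 0 1]
det M = -2; M⁻¹ = [-48/221 20/221 15/34 0; 5/13 12/13 0 0; 180/221 -75/221 8/17 0; 0 0 0 1]
M⁻¹ · (-419/221, 414/221, 466/85)ᵀ = (3, 1, 2/5)ᵀ

p = (3, 1, 2/5)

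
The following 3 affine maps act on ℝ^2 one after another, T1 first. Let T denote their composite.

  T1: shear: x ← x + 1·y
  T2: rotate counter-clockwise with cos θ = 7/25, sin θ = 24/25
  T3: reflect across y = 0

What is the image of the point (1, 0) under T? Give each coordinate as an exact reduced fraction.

T1 shear: x ← x + 1·y: (1, 0) → (1, 0)
T2 rotate counter-clockwise with cos θ = 7/25, sin θ = 24/25: (1, 0) → (7/25, 24/25)
T3 reflect across y = 0: (7/25, 24/25) → (7/25, -24/25)

T(p) = (7/25, -24/25)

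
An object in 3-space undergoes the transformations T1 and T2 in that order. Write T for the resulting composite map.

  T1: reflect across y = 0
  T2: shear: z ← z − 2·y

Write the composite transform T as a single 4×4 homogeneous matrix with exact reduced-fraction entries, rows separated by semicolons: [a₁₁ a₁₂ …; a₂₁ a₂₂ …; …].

T = [1 0 0 0; 0 -1 0 0; 0 2 1 0; 0 0 0 1]

T1 = [1 0 0 0; 0 -1 0 0; 0 0 1 0; 0 0 0 1]
T2·T1 = [1 0 0 0; 0 -1 0 0; 0 2 1 0; 0 0 0 1]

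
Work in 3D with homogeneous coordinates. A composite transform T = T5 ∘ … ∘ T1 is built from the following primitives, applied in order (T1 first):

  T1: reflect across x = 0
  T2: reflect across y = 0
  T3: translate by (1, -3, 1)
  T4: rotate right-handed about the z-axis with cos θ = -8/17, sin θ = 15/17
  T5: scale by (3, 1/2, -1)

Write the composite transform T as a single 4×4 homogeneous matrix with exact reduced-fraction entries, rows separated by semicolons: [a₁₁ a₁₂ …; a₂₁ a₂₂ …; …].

T = [24/17 45/17 0 111/17; -15/34 4/17 0 39/34; 0 0 -1 -1; 0 0 0 1]

T1 = [-1 0 0 0; 0 1 0 0; 0 0 1 0; 0 0 0 1]
T2·T1 = [-1 0 0 0; 0 -1 0 0; 0 0 1 0; 0 0 0 1]
T3·…·T1 = [-1 0 0 1; 0 -1 0 -3; 0 0 1 1; 0 0 0 1]
T4·…·T1 = [8/17 15/17 0 37/17; -15/17 8/17 0 39/17; 0 0 1 1; 0 0 0 1]
T5·…·T1 = [24/17 45/17 0 111/17; -15/34 4/17 0 39/34; 0 0 -1 -1; 0 0 0 1]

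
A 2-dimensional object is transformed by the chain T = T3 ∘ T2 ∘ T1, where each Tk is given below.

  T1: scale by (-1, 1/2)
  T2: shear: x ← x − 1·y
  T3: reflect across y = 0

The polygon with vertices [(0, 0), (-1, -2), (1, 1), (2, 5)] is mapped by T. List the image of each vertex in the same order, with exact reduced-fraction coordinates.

image vertices: (0, 0), (2, 1), (-3/2, -1/2), (-9/2, -5/2)

T1 scale by (-1, 1/2): (0, 0) → (0, 0); (-1, -2) → (1, -1); (1, 1) → (-1, 1/2); (2, 5) → (-2, 5/2)
T2 shear: x ← x − 1·y: (0, 0) → (0, 0); (1, -1) → (2, -1); (-1, 1/2) → (-3/2, 1/2); (-2, 5/2) → (-9/2, 5/2)
T3 reflect across y = 0: (0, 0) → (0, 0); (2, -1) → (2, 1); (-3/2, 1/2) → (-3/2, -1/2); (-9/2, 5/2) → (-9/2, -5/2)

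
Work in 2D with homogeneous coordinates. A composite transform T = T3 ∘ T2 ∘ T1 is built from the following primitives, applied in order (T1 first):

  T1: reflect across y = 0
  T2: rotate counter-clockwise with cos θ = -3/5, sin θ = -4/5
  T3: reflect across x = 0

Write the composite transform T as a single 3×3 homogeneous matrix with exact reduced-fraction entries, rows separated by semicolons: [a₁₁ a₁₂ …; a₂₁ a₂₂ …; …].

T1 = [1 0 0; 0 -1 0; 0 0 1]
T2·T1 = [-3/5 -4/5 0; -4/5 3/5 0; 0 0 1]
T3·…·T1 = [3/5 4/5 0; -4/5 3/5 0; 0 0 1]

T = [3/5 4/5 0; -4/5 3/5 0; 0 0 1]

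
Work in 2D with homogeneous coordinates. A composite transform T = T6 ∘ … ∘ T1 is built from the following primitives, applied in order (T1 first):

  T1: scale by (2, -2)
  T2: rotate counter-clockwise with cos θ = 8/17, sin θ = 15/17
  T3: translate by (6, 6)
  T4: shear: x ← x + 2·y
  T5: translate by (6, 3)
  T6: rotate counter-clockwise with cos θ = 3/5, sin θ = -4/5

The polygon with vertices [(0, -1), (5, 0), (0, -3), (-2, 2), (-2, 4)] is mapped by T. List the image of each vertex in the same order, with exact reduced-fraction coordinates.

image vertices: (1906/85, -1133/85), (3576/85, -2243/85), (2046/85, -1053/85), (200/17, -165/17), (172/17, -181/17)

T1 scale by (2, -2): (0, -1) → (0, 2); (5, 0) → (10, 0); (0, -3) → (0, 6); (-2, 2) → (-4, -4); (-2, 4) → (-4, -8)
T2 rotate counter-clockwise with cos θ = 8/17, sin θ = 15/17: (0, 2) → (-30/17, 16/17); (10, 0) → (80/17, 150/17); (0, 6) → (-90/17, 48/17); (-4, -4) → (28/17, -92/17); (-4, -8) → (88/17, -124/17)
T3 translate by (6, 6): (-30/17, 16/17) → (72/17, 118/17); (80/17, 150/17) → (182/17, 252/17); (-90/17, 48/17) → (12/17, 150/17); (28/17, -92/17) → (130/17, 10/17); (88/17, -124/17) → (190/17, -22/17)
T4 shear: x ← x + 2·y: (72/17, 118/17) → (308/17, 118/17); (182/17, 252/17) → (686/17, 252/17); (12/17, 150/17) → (312/17, 150/17); (130/17, 10/17) → (150/17, 10/17); (190/17, -22/17) → (146/17, -22/17)
T5 translate by (6, 3): (308/17, 118/17) → (410/17, 169/17); (686/17, 252/17) → (788/17, 303/17); (312/17, 150/17) → (414/17, 201/17); (150/17, 10/17) → (252/17, 61/17); (146/17, -22/17) → (248/17, 29/17)
T6 rotate counter-clockwise with cos θ = 3/5, sin θ = -4/5: (410/17, 169/17) → (1906/85, -1133/85); (788/17, 303/17) → (3576/85, -2243/85); (414/17, 201/17) → (2046/85, -1053/85); (252/17, 61/17) → (200/17, -165/17); (248/17, 29/17) → (172/17, -181/17)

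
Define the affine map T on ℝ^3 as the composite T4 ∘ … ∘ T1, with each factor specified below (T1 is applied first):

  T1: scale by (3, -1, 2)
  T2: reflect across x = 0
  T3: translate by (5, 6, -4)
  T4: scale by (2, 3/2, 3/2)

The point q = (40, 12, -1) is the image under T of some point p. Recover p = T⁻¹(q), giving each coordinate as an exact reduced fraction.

T1 = [3 0 0 0; 0 -1 0 0; 0 0 2 0; 0 0 0 1]
T2·T1 = [-3 0 0 0; 0 -1 0 0; 0 0 2 0; 0 0 0 1]
T3·…·T1 = [-3 0 0 5; 0 -1 0 6; 0 0 2 -4; 0 0 0 1]
T4·…·T1 = [-6 0 0 10; 0 -3/2 0 9; 0 0 3 -6; 0 0 0 1]
det M = 27; M⁻¹ = [-1/6 0 0 5/3; 0 -2/3 0 6; 0 0 1/3 2; 0 0 0 1]
M⁻¹ · (40, 12, -1)ᵀ = (-5, -2, 5/3)ᵀ

p = (-5, -2, 5/3)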